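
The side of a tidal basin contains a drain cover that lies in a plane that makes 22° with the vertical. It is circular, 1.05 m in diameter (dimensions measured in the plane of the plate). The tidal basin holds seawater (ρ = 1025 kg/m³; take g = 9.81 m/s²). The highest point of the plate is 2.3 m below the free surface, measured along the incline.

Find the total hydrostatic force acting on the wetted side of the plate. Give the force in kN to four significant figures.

γ = ρg = 1025 × 9.81 / 1000 = 10.05525 kN/m³.
The plate makes 22° with the vertical, i.e. θ = 90° − 22° = 68° to the horizontal. Measuring y along the incline from the free-surface line, vertical depth h = y·sinθ with sinθ = 0.927184.
The centroid is at the centre, 0.525 m below the top of the plate, so y_c = 2.3 + 0.525 = 2.825 m and h_c = 2.825 × 0.927184 = 2.61929 m.
A = π(0.525)² = 0.865901 m².
Resultant F = γ·h_c·A = 10.05525 × 2.61929 × 0.865901 = 22.8058 kN.

F ≈ 22.81 kN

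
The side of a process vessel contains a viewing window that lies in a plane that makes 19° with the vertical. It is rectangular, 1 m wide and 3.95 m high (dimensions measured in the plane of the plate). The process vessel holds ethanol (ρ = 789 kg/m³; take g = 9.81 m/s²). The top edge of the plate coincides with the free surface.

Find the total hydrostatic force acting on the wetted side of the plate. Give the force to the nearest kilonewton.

F ≈ 57 kN

γ = ρg = 789 × 9.81 / 1000 = 7.74009 kN/m³.
The plate makes 19° with the vertical, i.e. θ = 90° − 19° = 71° to the horizontal. Measuring y along the incline from the free-surface line, vertical depth h = y·sinθ with sinθ = 0.945519.
The centroid lies 3.95/2 = 1.975 m below the top edge, so y_c = 1.975 m and h_c = 1.975 × 0.945519 = 1.8674 m.
A = 1 × 3.95 = 3.95 m².
Resultant F = γ·h_c·A = 7.74009 × 1.8674 × 3.95 = 57.0927 kN.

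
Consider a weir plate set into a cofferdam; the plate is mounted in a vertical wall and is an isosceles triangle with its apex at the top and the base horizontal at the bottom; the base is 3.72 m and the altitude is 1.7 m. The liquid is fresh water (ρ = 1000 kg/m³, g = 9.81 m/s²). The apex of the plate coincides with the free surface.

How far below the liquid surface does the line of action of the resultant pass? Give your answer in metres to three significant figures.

γ = ρg = 1000 × 9.81 = 9810 N/m³ = 9.81 kN/m³.
With the apex up, the centroid sits 2h/3 = 2 × 1.7/3 = 1.13333 m below the apex, so the centroid depth is h_c = 1.13333 m.
A = ½ × 3.72 × 1.7 = 3.162 m².
Resultant F = γ·h_c·A = 9.81 × 1.13333 × 3.162 = 35.155 kN.
I_c = b·h³/36 = 3.72 × 1.7³/36 = 0.507677 m⁴.
Centre of pressure: y_p = y_c + I_c/(y_c·A) = 1.13333 + 0.507677/(1.13333 × 3.162) = 1.13333 + 0.141667 = 1.275 m along the plane.

h_p = 1.28 m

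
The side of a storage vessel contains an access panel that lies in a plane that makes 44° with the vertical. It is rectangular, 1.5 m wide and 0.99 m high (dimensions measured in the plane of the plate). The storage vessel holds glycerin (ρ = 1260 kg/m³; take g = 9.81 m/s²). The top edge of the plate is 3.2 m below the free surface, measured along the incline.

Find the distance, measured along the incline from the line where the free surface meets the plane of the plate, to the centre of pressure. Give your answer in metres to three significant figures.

y_p = 3.72 m

γ = ρg = 1260 × 9.81 / 1000 = 12.3606 kN/m³.
The plate makes 44° with the vertical, i.e. θ = 90° − 44° = 46° to the horizontal. Measuring y along the incline from the free-surface line, vertical depth h = y·sinθ with sinθ = 0.719340.
The centroid lies 0.99/2 = 0.495 m below the top edge, so y_c = 3.2 + 0.495 = 3.695 m and h_c = 3.695 × 0.719340 = 2.65796 m.
A = 1.5 × 0.99 = 1.485 m².
Resultant F = γ·h_c·A = 12.3606 × 2.65796 × 1.485 = 48.7882 kN.
I_c = b·h³/12 = 1.5 × 0.99³/12 = 0.121287 m⁴.
Centre of pressure: y_p = y_c + I_c/(y_c·A) = 3.695 + 0.121287/(3.695 × 1.485) = 3.695 + 0.0221041 = 3.7171 m along the plane.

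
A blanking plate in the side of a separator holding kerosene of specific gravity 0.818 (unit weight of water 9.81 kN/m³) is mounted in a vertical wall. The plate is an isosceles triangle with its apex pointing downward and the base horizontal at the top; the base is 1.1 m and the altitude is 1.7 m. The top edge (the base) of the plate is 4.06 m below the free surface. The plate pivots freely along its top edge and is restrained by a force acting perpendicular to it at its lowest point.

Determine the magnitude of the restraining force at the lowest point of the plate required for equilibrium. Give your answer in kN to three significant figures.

P ≈ 12.3 kN

γ = 0.818 × 9.81 = 8.02458 kN/m³.
With the apex down, the centroid sits h/3 = 1.7/3 = 0.566667 m below the base (the top edge), so the centroid depth is h_c = 4.06 + 0.566667 = 4.62667 m.
A = ½ × 1.1 × 1.7 = 0.935 m².
Resultant F = γ·h_c·A = 8.02458 × 4.62667 × 0.935 = 34.7138 kN.
I_c = b·h³/36 = 1.1 × 1.7³/36 = 0.150119 m⁴.
Centre of pressure: y_p = y_c + I_c/(y_c·A) = 4.62667 + 0.150119/(4.62667 × 0.935) = 4.62667 + 0.0347021 = 4.66137 m along the plane.
The resultant acts 0.566667 + 0.0347021 = 0.601369 m (along the plate) below the hinge at the top edge, so the moment about the hinge is M = F × 0.601369 = 34.7138 × 0.601369 = 20.8758 kN·m.
A normal force at the bottom, 1.7 m from the hinge, must supply this moment: P = 20.8758/1.7 = 12.2799 kN.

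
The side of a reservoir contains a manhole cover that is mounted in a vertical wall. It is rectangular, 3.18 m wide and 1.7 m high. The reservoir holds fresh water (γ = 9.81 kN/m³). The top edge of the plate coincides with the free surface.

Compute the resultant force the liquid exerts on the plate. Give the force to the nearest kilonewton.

F ≈ 45 kN

γ = 9.81 kN/m³.
The centroid lies 1.7/2 = 0.85 m below the top edge, so the centroid depth is h_c = 0.85 m.
A = 3.18 × 1.7 = 5.406 m².
Resultant F = γ·h_c·A = 9.81 × 0.85 × 5.406 = 45.0779 kN.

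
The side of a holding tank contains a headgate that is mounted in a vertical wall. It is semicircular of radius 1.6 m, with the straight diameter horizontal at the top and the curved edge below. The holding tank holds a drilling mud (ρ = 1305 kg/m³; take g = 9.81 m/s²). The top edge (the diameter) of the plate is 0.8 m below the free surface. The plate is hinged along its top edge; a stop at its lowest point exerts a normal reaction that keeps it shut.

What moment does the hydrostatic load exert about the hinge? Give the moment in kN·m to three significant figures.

γ = ρg = 1305 × 9.81 / 1000 = 12.80205 kN/m³.
The centroid of a semicircle lies 4r/(3π) = 0.679061 m from the diameter, here below the top edge, so the centroid depth is h_c = 0.8 + 0.679061 = 1.47906 m.
A = πr²/2 = π × 1.6²/2 = 4.02124 m².
Resultant F = γ·h_c·A = 12.80205 × 1.47906 × 4.02124 = 76.1422 kN.
I_c = (π/8 − 8/(9π))·r⁴ = 0.109757 × 1.6⁴ = 0.719303 m⁴.
Centre of pressure: y_p = y_c + I_c/(y_c·A) = 1.47906 + 0.719303/(1.47906 × 4.02124) = 1.47906 + 0.120939 = 1.6 m along the plane.
The resultant acts 0.679061 + 0.120939 = 0.8 m (along the plate) below the hinge at the top edge, so the moment about the hinge is M = F × 0.8 = 76.1422 × 0.8 = 60.9138 kN·m.

M ≈ 60.9 kN·m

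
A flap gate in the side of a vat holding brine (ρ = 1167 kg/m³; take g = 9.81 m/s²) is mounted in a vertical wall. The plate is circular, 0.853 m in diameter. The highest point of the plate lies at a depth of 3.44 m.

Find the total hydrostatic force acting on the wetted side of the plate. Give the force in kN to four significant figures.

γ = ρg = 1167 × 9.81 / 1000 = 11.44827 kN/m³.
The centroid is at the centre, 0.4265 m below the top of the plate, so the centroid depth is h_c = 3.44 + 0.4265 = 3.8665 m.
A = π(0.4265)² = 0.571463 m².
Resultant F = γ·h_c·A = 11.44827 × 3.8665 × 0.571463 = 25.2957 kN.

F ≈ 25.30 kN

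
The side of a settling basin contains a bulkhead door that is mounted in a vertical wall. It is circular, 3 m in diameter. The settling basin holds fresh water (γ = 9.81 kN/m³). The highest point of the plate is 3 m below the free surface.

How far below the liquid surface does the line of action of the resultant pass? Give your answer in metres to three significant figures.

h_p = 4.63 m

γ = 9.81 kN/m³.
The centroid is at the centre, 1.5 m below the top of the plate, so the centroid depth is h_c = 3 + 1.5 = 4.5 m.
A = π(1.5)² = 7.06858 m².
Resultant F = γ·h_c·A = 9.81 × 4.5 × 7.06858 = 312.042 kN.
I_c = πr⁴/4 = π × 1.5⁴/4 = 3.97608 m⁴.
Centre of pressure: y_p = y_c + I_c/(y_c·A) = 4.5 + 3.97608/(4.5 × 7.06858) = 4.5 + 0.125 = 4.625 m along the plane.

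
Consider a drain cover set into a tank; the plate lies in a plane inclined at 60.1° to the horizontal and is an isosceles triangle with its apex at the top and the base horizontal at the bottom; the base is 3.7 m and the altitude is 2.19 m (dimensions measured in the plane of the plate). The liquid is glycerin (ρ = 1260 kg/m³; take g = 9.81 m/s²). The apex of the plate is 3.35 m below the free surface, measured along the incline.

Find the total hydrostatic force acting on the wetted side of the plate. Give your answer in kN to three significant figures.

γ = ρg = 1260 × 9.81 / 1000 = 12.3606 kN/m³.
Let θ = 60.1° be the plate's angle to the horizontal; measure y along the incline from where the plane meets the free surface. Vertical depth h = y·sinθ with sinθ = 0.866897.
With the apex up, the centroid sits 2h/3 = 2 × 2.19/3 = 1.46 m below the apex, so y_c = 3.35 + 1.46 = 4.81 m and h_c = 4.81 × 0.866897 = 4.16977 m.
A = ½ × 3.7 × 2.19 = 4.0515 m².
Resultant F = γ·h_c·A = 12.3606 × 4.16977 × 4.0515 = 208.818 kN.

F ≈ 209 kN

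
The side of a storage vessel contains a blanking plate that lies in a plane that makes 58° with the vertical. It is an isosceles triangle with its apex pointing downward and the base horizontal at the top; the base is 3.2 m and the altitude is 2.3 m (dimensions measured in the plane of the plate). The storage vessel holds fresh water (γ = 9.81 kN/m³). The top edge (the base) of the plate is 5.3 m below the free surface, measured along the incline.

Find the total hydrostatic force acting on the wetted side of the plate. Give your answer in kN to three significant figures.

F ≈ 116 kN

γ = 9.81 kN/m³.
The plate makes 58° with the vertical, i.e. θ = 90° − 58° = 32° to the horizontal. Measuring y along the incline from the free-surface line, vertical depth h = y·sinθ with sinθ = 0.529919.
With the apex down, the centroid sits h/3 = 2.3/3 = 0.766667 m below the base (the top edge), so y_c = 5.3 + 0.766667 = 6.06667 m and h_c = 6.06667 × 0.529919 = 3.21484 m.
A = ½ × 3.2 × 2.3 = 3.68 m².
Resultant F = γ·h_c·A = 9.81 × 3.21484 × 3.68 = 116.058 kN.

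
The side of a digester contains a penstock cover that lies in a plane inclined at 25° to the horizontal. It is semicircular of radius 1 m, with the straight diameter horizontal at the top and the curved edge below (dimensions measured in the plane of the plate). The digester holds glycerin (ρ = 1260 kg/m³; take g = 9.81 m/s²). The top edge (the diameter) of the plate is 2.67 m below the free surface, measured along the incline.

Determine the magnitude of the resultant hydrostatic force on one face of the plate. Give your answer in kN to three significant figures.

F ≈ 25.4 kN

γ = ρg = 1260 × 9.81 / 1000 = 12.3606 kN/m³.
Let θ = 25° be the plate's angle to the horizontal; measure y along the incline from where the plane meets the free surface. Vertical depth h = y·sinθ with sinθ = 0.422618.
The centroid of a semicircle lies 4r/(3π) = 0.424413 m from the diameter, here below the top edge, so y_c = 2.67 + 0.424413 = 3.09441 m and h_c = 3.09441 × 0.422618 = 1.30775 m.
A = πr²/2 = π × 1²/2 = 1.5708 m².
Resultant F = γ·h_c·A = 12.3606 × 1.30775 × 1.5708 = 25.3913 kN.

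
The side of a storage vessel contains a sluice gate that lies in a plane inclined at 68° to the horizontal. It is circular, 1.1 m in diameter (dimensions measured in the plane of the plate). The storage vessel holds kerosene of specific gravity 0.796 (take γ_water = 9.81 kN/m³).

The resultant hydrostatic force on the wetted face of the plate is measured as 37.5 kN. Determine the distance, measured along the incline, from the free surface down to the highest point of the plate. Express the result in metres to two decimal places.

γ = 0.796 × 9.81 = 7.80876 kN/m³.
A = π(0.55)² = 0.950332 m².
From F = γ·h_c·A, the centroid depth is h_c = 37.5/(7.80876 × 0.950332) = 5.05329 m.
Let θ = 68° be the plate's angle to the horizontal; measure y along the incline from where the plane meets the free surface. Vertical depth h = y·sinθ with sinθ = 0.927184.
Along the incline, y_c = h_c/sinθ = 5.05329/0.927184 = 5.45015 m.
The centroid is at the centre, 0.55 m below the top of the plate, so the highest point sits at y_top = 5.45015 − 0.55 = 4.90015 m along the incline.

y_top ≈ 4.90 m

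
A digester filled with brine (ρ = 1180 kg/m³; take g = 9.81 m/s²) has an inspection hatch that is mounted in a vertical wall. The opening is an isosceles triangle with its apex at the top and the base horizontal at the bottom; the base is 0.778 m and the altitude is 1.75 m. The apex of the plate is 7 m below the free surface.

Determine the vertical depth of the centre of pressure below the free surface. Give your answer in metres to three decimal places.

γ = ρg = 1180 × 9.81 / 1000 = 11.5758 kN/m³.
With the apex up, the centroid sits 2h/3 = 2 × 1.75/3 = 1.16667 m below the apex, so the centroid depth is h_c = 7 + 1.16667 = 8.16667 m.
A = ½ × 0.778 × 1.75 = 0.68075 m².
Resultant F = γ·h_c·A = 11.5758 × 8.16667 × 0.68075 = 64.3552 kN.
I_c = b·h³/36 = 0.778 × 1.75³/36 = 0.115822 m⁴.
Centre of pressure: y_p = y_c + I_c/(y_c·A) = 8.16667 + 0.115822/(8.16667 × 0.68075) = 8.16667 + 0.0208333 = 8.1875 m along the plane.

h_p = 8.188 m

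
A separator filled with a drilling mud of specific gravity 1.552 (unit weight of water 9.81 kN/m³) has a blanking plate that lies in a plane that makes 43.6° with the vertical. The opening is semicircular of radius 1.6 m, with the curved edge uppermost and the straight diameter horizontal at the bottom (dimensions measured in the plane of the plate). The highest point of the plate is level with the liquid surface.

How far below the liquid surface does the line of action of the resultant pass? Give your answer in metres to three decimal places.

h_p = 0.808 m

γ = 1.552 × 9.81 = 15.22512 kN/m³.
The plate makes 43.6° with the vertical, i.e. θ = 90° − 43.6° = 46.4° to the horizontal. Measuring y along the incline from the free-surface line, vertical depth h = y·sinθ with sinθ = 0.724172.
The centroid lies 4r/(3π) = 0.679061 m above the diameter, so r − 4r/(3π) = 1.6 − 0.679061 = 0.920939 m below the topmost point, so y_c = 0.920939 m and h_c = 0.920939 × 0.724172 = 0.666918 m.
A = πr²/2 = π × 1.6²/2 = 4.02124 m².
Resultant F = γ·h_c·A = 15.22512 × 0.666918 × 4.02124 = 40.8313 kN.
I_c = (π/8 − 8/(9π))·r⁴ = 0.109757 × 1.6⁴ = 0.719303 m⁴.
Centre of pressure: y_p = y_c + I_c/(y_c·A) = 0.920939 + 0.719303/(0.920939 × 4.02124) = 0.920939 + 0.194232 = 1.11517 m along the plane.
Vertically, h_p = y_p·sinθ = 1.11517 × 0.724172 = 0.807575 m.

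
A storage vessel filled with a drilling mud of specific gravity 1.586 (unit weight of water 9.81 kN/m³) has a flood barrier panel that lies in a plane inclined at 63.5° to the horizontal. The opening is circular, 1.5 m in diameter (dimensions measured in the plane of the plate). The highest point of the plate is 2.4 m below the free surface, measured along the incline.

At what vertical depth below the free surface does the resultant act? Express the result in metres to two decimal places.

γ = 1.586 × 9.81 = 15.55866 kN/m³.
Let θ = 63.5° be the plate's angle to the horizontal; measure y along the incline from where the plane meets the free surface. Vertical depth h = y·sinθ with sinθ = 0.894934.
The centroid is at the centre, 0.75 m below the top of the plate, so y_c = 2.4 + 0.75 = 3.15 m and h_c = 3.15 × 0.894934 = 2.81904 m.
A = π(0.75)² = 1.76715 m².
Resultant F = γ·h_c·A = 15.55866 × 2.81904 × 1.76715 = 77.5081 kN.
I_c = πr⁴/4 = π × 0.75⁴/4 = 0.248505 m⁴.
Centre of pressure: y_p = y_c + I_c/(y_c·A) = 3.15 + 0.248505/(3.15 × 1.76715) = 3.15 + 0.0446428 = 3.19464 m along the plane.
Vertically, h_p = y_p·sinθ = 3.19464 × 0.894934 = 2.85899 m.

h_p = 2.86 m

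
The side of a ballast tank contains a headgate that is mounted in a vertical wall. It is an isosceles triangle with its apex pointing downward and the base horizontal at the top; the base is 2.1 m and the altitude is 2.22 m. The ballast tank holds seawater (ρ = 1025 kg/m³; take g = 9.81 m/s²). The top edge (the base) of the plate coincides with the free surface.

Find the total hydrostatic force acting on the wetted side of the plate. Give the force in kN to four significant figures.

γ = ρg = 1025 × 9.81 / 1000 = 10.05525 kN/m³.
With the apex down, the centroid sits h/3 = 2.22/3 = 0.74 m below the base (the top edge), so the centroid depth is h_c = 0.74 m.
A = ½ × 2.1 × 2.22 = 2.331 m².
Resultant F = γ·h_c·A = 10.05525 × 0.74 × 2.331 = 17.3447 kN.

F ≈ 17.34 kN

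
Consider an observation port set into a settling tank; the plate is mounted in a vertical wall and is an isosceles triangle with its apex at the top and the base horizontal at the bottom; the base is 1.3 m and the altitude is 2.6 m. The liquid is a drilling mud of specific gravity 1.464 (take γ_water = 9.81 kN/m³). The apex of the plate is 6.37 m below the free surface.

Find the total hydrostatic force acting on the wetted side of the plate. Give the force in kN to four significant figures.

γ = 1.464 × 9.81 = 14.36184 kN/m³.
With the apex up, the centroid sits 2h/3 = 2 × 2.6/3 = 1.73333 m below the apex, so the centroid depth is h_c = 6.37 + 1.73333 = 8.10333 m.
A = ½ × 1.3 × 2.6 = 1.69 m².
Resultant F = γ·h_c·A = 14.36184 × 8.10333 × 1.69 = 196.68 kN.

F ≈ 196.7 kN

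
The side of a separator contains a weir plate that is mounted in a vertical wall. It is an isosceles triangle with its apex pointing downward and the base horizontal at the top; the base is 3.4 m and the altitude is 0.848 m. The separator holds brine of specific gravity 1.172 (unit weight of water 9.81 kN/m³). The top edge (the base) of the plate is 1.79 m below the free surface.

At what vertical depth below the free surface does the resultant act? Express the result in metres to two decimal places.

γ = 1.172 × 9.81 = 11.49732 kN/m³.
With the apex down, the centroid sits h/3 = 0.848/3 = 0.282667 m below the base (the top edge), so the centroid depth is h_c = 1.79 + 0.282667 = 2.07267 m.
A = ½ × 3.4 × 0.848 = 1.4416 m².
Resultant F = γ·h_c·A = 11.49732 × 2.07267 × 1.4416 = 34.3535 kN.
I_c = b·h³/36 = 3.4 × 0.848³/36 = 0.0575922 m⁴.
Centre of pressure: y_p = y_c + I_c/(y_c·A) = 2.07267 + 0.0575922/(2.07267 × 1.4416) = 2.07267 + 0.0192747 = 2.09194 m along the plane.

h_p = 2.09 m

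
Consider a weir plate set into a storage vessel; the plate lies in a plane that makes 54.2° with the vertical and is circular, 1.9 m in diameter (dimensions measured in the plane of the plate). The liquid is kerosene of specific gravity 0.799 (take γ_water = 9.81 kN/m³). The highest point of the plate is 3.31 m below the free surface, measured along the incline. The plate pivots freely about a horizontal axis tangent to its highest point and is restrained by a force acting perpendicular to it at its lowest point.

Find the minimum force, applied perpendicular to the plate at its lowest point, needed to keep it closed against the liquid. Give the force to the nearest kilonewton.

P ≈ 29 kN

γ = 0.799 × 9.81 = 7.83819 kN/m³.
The plate makes 54.2° with the vertical, i.e. θ = 90° − 54.2° = 35.8° to the horizontal. Measuring y along the incline from the free-surface line, vertical depth h = y·sinθ with sinθ = 0.584958.
The centroid is at the centre, 0.95 m below the top of the plate, so y_c = 3.31 + 0.95 = 4.26 m and h_c = 4.26 × 0.584958 = 2.49192 m.
A = π(0.95)² = 2.83529 m².
Resultant F = γ·h_c·A = 7.83819 × 2.49192 × 2.83529 = 55.3793 kN.
I_c = πr⁴/4 = π × 0.95⁴/4 = 0.639712 m⁴.
Centre of pressure: y_p = y_c + I_c/(y_c·A) = 4.26 + 0.639712/(4.26 × 2.83529) = 4.26 + 0.0529636 = 4.31296 m along the plane.
The resultant acts 0.95 + 0.0529636 = 1.00296 m (along the plate) below the hinge at the top edge, so the moment about the hinge is M = F × 1.00296 = 55.3793 × 1.00296 = 55.5432 kN·m.
A normal force at the bottom, 1.9 m from the hinge, must supply this moment: P = 55.5432/1.9 = 29.2333 kN.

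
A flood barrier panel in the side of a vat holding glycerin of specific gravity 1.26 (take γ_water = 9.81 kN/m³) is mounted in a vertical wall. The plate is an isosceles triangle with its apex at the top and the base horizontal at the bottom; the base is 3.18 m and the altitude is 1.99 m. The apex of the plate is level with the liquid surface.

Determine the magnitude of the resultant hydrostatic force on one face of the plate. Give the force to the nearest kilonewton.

γ = 1.26 × 9.81 = 12.3606 kN/m³.
With the apex up, the centroid sits 2h/3 = 2 × 1.99/3 = 1.32667 m below the apex, so the centroid depth is h_c = 1.32667 m.
A = ½ × 3.18 × 1.99 = 3.1641 m².
Resultant F = γ·h_c·A = 12.3606 × 1.32667 × 3.1641 = 51.8863 kN.

F ≈ 52 kN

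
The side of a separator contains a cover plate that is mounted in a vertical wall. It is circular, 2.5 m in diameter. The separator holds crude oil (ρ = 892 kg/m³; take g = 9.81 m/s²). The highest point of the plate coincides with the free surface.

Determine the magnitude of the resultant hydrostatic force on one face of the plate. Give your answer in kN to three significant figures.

γ = ρg = 892 × 9.81 / 1000 = 8.75052 kN/m³.
The centroid is at the centre, 1.25 m below the top of the plate, so the centroid depth is h_c = 1.25 m.
A = π(1.25)² = 4.90874 m².
Resultant F = γ·h_c·A = 8.75052 × 1.25 × 4.90874 = 53.6925 kN.

F ≈ 53.7 kN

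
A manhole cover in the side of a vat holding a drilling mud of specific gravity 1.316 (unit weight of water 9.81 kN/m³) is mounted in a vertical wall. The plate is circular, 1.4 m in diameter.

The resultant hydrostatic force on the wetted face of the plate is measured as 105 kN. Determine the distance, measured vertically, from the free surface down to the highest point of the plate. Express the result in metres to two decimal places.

d_top ≈ 4.58 m

γ = 1.316 × 9.81 = 12.90996 kN/m³.
A = π(0.7)² = 1.53938 m².
From F = γ·h_c·A, the centroid depth is h_c = 105/(12.90996 × 1.53938) = 5.28346 m.
The centroid is at the centre, 0.7 m below the top of the plate, so the highest point sits at h_top = 5.28346 − 0.7 = 4.58346 m below the surface.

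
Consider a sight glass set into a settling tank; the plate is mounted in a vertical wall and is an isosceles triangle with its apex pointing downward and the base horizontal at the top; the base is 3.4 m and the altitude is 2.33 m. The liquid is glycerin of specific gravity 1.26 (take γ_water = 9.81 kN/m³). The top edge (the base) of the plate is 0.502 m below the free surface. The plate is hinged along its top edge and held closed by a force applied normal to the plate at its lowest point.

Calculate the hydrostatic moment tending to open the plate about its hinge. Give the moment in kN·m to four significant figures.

M ≈ 63.39 kN·m

γ = 1.26 × 9.81 = 12.3606 kN/m³.
With the apex down, the centroid sits h/3 = 2.33/3 = 0.776667 m below the base (the top edge), so the centroid depth is h_c = 0.502 + 0.776667 = 1.27867 m.
A = ½ × 3.4 × 2.33 = 3.961 m².
Resultant F = γ·h_c·A = 12.3606 × 1.27867 × 3.961 = 62.6041 kN.
I_c = b·h³/36 = 3.4 × 2.33³/36 = 1.19466 m⁴.
Centre of pressure: y_p = y_c + I_c/(y_c·A) = 1.27867 + 1.19466/(1.27867 × 3.961) = 1.27867 + 0.235875 = 1.51455 m along the plane.
The resultant acts 0.776667 + 0.235875 = 1.01254 m (along the plate) below the hinge at the top edge, so the moment about the hinge is M = F × 1.01254 = 62.6041 × 1.01254 = 63.3892 kN·m.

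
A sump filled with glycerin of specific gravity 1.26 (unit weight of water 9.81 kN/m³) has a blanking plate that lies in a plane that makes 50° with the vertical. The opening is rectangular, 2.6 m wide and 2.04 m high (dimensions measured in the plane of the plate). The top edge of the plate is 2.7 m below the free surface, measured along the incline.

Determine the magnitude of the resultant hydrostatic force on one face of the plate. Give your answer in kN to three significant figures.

F ≈ 157 kN

γ = 1.26 × 9.81 = 12.3606 kN/m³.
The plate makes 50° with the vertical, i.e. θ = 90° − 50° = 40° to the horizontal. Measuring y along the incline from the free-surface line, vertical depth h = y·sinθ with sinθ = 0.642788.
The centroid lies 2.04/2 = 1.02 m below the top edge, so y_c = 2.7 + 1.02 = 3.72 m and h_c = 3.72 × 0.642788 = 2.39117 m.
A = 2.6 × 2.04 = 5.304 m².
Resultant F = γ·h_c·A = 12.3606 × 2.39117 × 5.304 = 156.767 kN.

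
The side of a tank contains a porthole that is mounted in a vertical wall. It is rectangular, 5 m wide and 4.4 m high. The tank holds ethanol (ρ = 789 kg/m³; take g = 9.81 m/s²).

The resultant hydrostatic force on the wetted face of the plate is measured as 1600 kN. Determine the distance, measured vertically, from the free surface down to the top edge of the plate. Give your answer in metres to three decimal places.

γ = ρg = 789 × 9.81 / 1000 = 7.74009 kN/m³.
A = 5 × 4.4 = 22 m².
From F = γ·h_c·A, the centroid depth is h_c = 1600/(7.74009 × 22) = 9.39618 m.
The centroid lies 4.4/2 = 2.2 m below the top edge, so the top edge sits at h_top = 9.39618 − 2.2 = 7.19618 m below the surface.

d_top ≈ 7.196 m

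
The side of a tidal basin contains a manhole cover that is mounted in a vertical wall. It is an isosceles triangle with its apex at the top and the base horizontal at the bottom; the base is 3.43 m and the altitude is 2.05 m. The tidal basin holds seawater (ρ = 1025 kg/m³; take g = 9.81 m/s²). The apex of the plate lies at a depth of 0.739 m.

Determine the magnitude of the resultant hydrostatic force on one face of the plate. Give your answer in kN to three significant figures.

F ≈ 74.4 kN

γ = ρg = 1025 × 9.81 / 1000 = 10.05525 kN/m³.
With the apex up, the centroid sits 2h/3 = 2 × 2.05/3 = 1.36667 m below the apex, so the centroid depth is h_c = 0.739 + 1.36667 = 2.10567 m.
A = ½ × 3.43 × 2.05 = 3.51575 m².
Resultant F = γ·h_c·A = 10.05525 × 2.10567 × 3.51575 = 74.4391 kN.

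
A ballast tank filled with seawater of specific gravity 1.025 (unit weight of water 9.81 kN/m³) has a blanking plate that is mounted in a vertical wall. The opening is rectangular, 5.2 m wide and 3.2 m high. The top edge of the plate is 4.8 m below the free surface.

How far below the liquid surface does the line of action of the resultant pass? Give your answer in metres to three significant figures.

γ = 1.025 × 9.81 = 10.05525 kN/m³.
The centroid lies 3.2/2 = 1.6 m below the top edge, so the centroid depth is h_c = 4.8 + 1.6 = 6.4 m.
A = 5.2 × 3.2 = 16.64 m².
Resultant F = γ·h_c·A = 10.05525 × 6.4 × 16.64 = 1070.84 kN.
I_c = b·h³/12 = 5.2 × 3.2³/12 = 14.1995 m⁴.
Centre of pressure: y_p = y_c + I_c/(y_c·A) = 6.4 + 14.1995/(6.4 × 16.64) = 6.4 + 0.133334 = 6.53333 m along the plane.

h_p = 6.53 m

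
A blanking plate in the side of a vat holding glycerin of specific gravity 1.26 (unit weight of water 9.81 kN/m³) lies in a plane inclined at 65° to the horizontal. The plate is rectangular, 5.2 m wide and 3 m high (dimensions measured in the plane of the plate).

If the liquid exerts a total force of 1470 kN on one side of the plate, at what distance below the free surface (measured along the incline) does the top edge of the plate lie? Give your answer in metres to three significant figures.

y_top ≈ 6.91 m

γ = 1.26 × 9.81 = 12.3606 kN/m³.
A = 5.2 × 3 = 15.6 m².
From F = γ·h_c·A, the centroid depth is h_c = 1470/(12.3606 × 15.6) = 7.62348 m.
Let θ = 65° be the plate's angle to the horizontal; measure y along the incline from where the plane meets the free surface. Vertical depth h = y·sinθ with sinθ = 0.906308.
Along the incline, y_c = h_c/sinθ = 7.62348/0.906308 = 8.41158 m.
The centroid lies 3/2 = 1.5 m below the top edge, so the top edge sits at y_top = 8.41158 − 1.5 = 6.91158 m along the incline.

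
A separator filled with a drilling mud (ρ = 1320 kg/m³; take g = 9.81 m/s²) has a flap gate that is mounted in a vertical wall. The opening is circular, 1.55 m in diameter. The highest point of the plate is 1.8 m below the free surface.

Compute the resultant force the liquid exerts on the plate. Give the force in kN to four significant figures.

F ≈ 62.92 kN

γ = ρg = 1320 × 9.81 / 1000 = 12.9492 kN/m³.
The centroid is at the centre, 0.775 m below the top of the plate, so the centroid depth is h_c = 1.8 + 0.775 = 2.575 m.
A = π(0.775)² = 1.88692 m².
Resultant F = γ·h_c·A = 12.9492 × 2.575 × 1.88692 = 62.9178 kN.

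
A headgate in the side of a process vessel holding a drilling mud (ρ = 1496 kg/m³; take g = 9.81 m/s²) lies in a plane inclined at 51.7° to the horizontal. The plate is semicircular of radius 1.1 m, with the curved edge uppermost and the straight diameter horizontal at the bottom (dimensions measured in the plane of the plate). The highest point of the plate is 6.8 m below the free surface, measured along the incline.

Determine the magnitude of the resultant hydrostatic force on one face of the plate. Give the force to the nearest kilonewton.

γ = ρg = 1496 × 9.81 / 1000 = 14.67576 kN/m³.
Let θ = 51.7° be the plate's angle to the horizontal; measure y along the incline from where the plane meets the free surface. Vertical depth h = y·sinθ with sinθ = 0.784776.
The centroid lies 4r/(3π) = 0.466854 m above the diameter, so r − 4r/(3π) = 1.1 − 0.466854 = 0.633146 m below the topmost point, so y_c = 6.8 + 0.633146 = 7.43315 m and h_c = 7.43315 × 0.784776 = 5.83336 m.
A = πr²/2 = π × 1.1²/2 = 1.90066 m².
Resultant F = γ·h_c·A = 14.67576 × 5.83336 × 1.90066 = 162.714 kN.

F ≈ 163 kN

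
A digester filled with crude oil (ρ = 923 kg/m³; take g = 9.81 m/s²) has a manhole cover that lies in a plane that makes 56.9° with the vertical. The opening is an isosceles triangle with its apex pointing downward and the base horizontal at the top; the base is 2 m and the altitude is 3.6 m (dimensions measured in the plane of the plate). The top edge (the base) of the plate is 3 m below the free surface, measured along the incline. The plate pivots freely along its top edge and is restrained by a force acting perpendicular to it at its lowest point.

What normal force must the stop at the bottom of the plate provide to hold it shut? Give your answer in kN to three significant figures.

γ = ρg = 923 × 9.81 / 1000 = 9.05463 kN/m³.
The plate makes 56.9° with the vertical, i.e. θ = 90° − 56.9° = 33.1° to the horizontal. Measuring y along the incline from the free-surface line, vertical depth h = y·sinθ with sinθ = 0.546102.
With the apex down, the centroid sits h/3 = 3.6/3 = 1.2 m below the base (the top edge), so y_c = 3 + 1.2 = 4.2 m and h_c = 4.2 × 0.546102 = 2.29363 m.
A = ½ × 2 × 3.6 = 3.6 m².
Resultant F = γ·h_c·A = 9.05463 × 2.29363 × 3.6 = 74.7647 kN.
I_c = b·h³/36 = 2 × 3.6³/36 = 2.592 m⁴.
Centre of pressure: y_p = y_c + I_c/(y_c·A) = 4.2 + 2.592/(4.2 × 3.6) = 4.2 + 0.171429 = 4.37143 m along the plane.
The resultant acts 1.2 + 0.171429 = 1.37143 m (along the plate) below the hinge at the top edge, so the moment about the hinge is M = F × 1.37143 = 74.7647 × 1.37143 = 102.535 kN·m.
A normal force at the bottom, 3.6 m from the hinge, must supply this moment: P = 102.535/3.6 = 28.4819 kN.

P ≈ 28.5 kN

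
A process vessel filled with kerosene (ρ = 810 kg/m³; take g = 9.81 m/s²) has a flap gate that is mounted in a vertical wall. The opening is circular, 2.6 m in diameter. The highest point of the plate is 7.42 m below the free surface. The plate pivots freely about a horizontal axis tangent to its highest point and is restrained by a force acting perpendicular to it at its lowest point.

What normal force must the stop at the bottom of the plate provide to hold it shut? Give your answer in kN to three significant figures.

P ≈ 191 kN

γ = ρg = 810 × 9.81 / 1000 = 7.9461 kN/m³.
The centroid is at the centre, 1.3 m below the top of the plate, so the centroid depth is h_c = 7.42 + 1.3 = 8.72 m.
A = π(1.3)² = 5.30929 m².
Resultant F = γ·h_c·A = 7.9461 × 8.72 × 5.30929 = 367.881 kN.
I_c = πr⁴/4 = π × 1.3⁴/4 = 2.24318 m⁴.
Centre of pressure: y_p = y_c + I_c/(y_c·A) = 8.72 + 2.24318/(8.72 × 5.30929) = 8.72 + 0.0484519 = 8.76845 m along the plane.
The resultant acts 1.3 + 0.0484519 = 1.34845 m (along the plate) below the hinge at the top edge, so the moment about the hinge is M = F × 1.34845 = 367.881 × 1.34845 = 496.069 kN·m.
A normal force at the bottom, 2.6 m from the hinge, must supply this moment: P = 496.069/2.6 = 190.796 kN.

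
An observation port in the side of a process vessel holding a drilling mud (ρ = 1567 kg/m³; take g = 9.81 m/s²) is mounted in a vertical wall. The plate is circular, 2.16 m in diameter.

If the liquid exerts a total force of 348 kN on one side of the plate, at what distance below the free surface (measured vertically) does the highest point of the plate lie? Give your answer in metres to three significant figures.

γ = ρg = 1567 × 9.81 / 1000 = 15.37227 kN/m³.
A = π(1.08)² = 3.66435 m².
From F = γ·h_c·A, the centroid depth is h_c = 348/(15.37227 × 3.66435) = 6.17795 m.
The centroid is at the centre, 1.08 m below the top of the plate, so the highest point sits at h_top = 6.17795 − 1.08 = 5.09795 m below the surface.

d_top ≈ 5.10 m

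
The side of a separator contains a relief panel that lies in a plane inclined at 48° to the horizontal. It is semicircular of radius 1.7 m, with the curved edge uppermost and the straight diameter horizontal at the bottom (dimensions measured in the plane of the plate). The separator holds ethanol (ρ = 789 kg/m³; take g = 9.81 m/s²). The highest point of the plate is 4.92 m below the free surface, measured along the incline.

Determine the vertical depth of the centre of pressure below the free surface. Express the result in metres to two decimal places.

γ = ρg = 789 × 9.81 / 1000 = 7.74009 kN/m³.
Let θ = 48° be the plate's angle to the horizontal; measure y along the incline from where the plane meets the free surface. Vertical depth h = y·sinθ with sinθ = 0.743145.
The centroid lies 4r/(3π) = 0.721502 m above the diameter, so r − 4r/(3π) = 1.7 − 0.721502 = 0.978498 m below the topmost point, so y_c = 4.92 + 0.978498 = 5.8985 m and h_c = 5.8985 × 0.743145 = 4.38344 m.
A = πr²/2 = π × 1.7²/2 = 4.5396 m².
Resultant F = γ·h_c·A = 7.74009 × 4.38344 × 4.5396 = 154.021 kN.
I_c = (π/8 − 8/(9π))·r⁴ = 0.109757 × 1.7⁴ = 0.916701 m⁴.
Centre of pressure: y_p = y_c + I_c/(y_c·A) = 5.8985 + 0.916701/(5.8985 × 4.5396) = 5.8985 + 0.0342349 = 5.93273 m along the plane.
Vertically, h_p = y_p·sinθ = 5.93273 × 0.743145 = 4.40888 m.

h_p = 4.41 m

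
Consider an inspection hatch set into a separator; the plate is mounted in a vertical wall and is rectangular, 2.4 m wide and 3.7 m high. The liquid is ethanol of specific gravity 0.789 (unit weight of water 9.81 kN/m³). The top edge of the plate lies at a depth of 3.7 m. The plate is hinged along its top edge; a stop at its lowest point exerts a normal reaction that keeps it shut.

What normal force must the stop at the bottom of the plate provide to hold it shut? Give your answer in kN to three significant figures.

γ = 0.789 × 9.81 = 7.74009 kN/m³.
The centroid lies 3.7/2 = 1.85 m below the top edge, so the centroid depth is h_c = 3.7 + 1.85 = 5.55 m.
A = 2.4 × 3.7 = 8.88 m².
Resultant F = γ·h_c·A = 7.74009 × 5.55 × 8.88 = 381.463 kN.
I_c = b·h³/12 = 2.4 × 3.7³/12 = 10.1306 m⁴.
Centre of pressure: y_p = y_c + I_c/(y_c·A) = 5.55 + 10.1306/(5.55 × 8.88) = 5.55 + 0.205556 = 5.75556 m along the plane.
The resultant acts 1.85 + 0.205556 = 2.05556 m (along the plate) below the hinge at the top edge, so the moment about the hinge is M = F × 2.05556 = 381.463 × 2.05556 = 784.12 kN·m.
A normal force at the bottom, 3.7 m from the hinge, must supply this moment: P = 784.12/3.7 = 211.924 kN.

P ≈ 212 kN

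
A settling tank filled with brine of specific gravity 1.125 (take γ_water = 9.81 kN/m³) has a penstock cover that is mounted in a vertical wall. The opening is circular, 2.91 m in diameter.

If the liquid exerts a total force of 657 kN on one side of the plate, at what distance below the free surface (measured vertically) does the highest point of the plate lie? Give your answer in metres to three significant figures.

d_top ≈ 7.50 m

γ = 1.125 × 9.81 = 11.03625 kN/m³.
A = π(1.455)² = 6.65083 m².
From F = γ·h_c·A, the centroid depth is h_c = 657/(11.03625 × 6.65083) = 8.95093 m.
The centroid is at the centre, 1.455 m below the top of the plate, so the highest point sits at h_top = 8.95093 − 1.455 = 7.49593 m below the surface.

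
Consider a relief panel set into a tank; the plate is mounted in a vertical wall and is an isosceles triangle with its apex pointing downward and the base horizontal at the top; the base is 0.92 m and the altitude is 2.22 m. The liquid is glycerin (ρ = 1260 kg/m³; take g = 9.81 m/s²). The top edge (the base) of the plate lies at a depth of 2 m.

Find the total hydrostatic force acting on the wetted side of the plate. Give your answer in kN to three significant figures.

γ = ρg = 1260 × 9.81 / 1000 = 12.3606 kN/m³.
With the apex down, the centroid sits h/3 = 2.22/3 = 0.74 m below the base (the top edge), so the centroid depth is h_c = 2 + 0.74 = 2.74 m.
A = ½ × 0.92 × 2.22 = 1.0212 m².
Resultant F = γ·h_c·A = 12.3606 × 2.74 × 1.0212 = 34.586 kN.

F ≈ 34.6 kN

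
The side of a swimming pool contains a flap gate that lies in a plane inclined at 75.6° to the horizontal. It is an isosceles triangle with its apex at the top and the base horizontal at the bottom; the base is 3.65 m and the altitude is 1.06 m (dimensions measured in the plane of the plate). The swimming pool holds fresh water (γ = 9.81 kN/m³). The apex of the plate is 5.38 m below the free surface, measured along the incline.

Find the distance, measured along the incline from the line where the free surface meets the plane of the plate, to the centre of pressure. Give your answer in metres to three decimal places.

γ = 9.81 kN/m³.
Let θ = 75.6° be the plate's angle to the horizontal; measure y along the incline from where the plane meets the free surface. Vertical depth h = y·sinθ with sinθ = 0.968583.
With the apex up, the centroid sits 2h/3 = 2 × 1.06/3 = 0.706667 m below the apex, so y_c = 5.38 + 0.706667 = 6.08667 m and h_c = 6.08667 × 0.968583 = 5.89545 m.
A = ½ × 3.65 × 1.06 = 1.9345 m².
Resultant F = γ·h_c·A = 9.81 × 5.89545 × 1.9345 = 111.881 kN.
I_c = b·h³/36 = 3.65 × 1.06³/36 = 0.120756 m⁴.
Centre of pressure: y_p = y_c + I_c/(y_c·A) = 6.08667 + 0.120756/(6.08667 × 1.9345) = 6.08667 + 0.0102556 = 6.09693 m along the plane.

y_p = 6.097 m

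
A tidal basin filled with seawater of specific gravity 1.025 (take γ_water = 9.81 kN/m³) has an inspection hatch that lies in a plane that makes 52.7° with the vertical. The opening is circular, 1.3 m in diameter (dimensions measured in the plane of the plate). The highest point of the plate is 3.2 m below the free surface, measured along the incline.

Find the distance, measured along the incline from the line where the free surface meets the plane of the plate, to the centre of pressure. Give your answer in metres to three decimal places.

γ = 1.025 × 9.81 = 10.05525 kN/m³.
The plate makes 52.7° with the vertical, i.e. θ = 90° − 52.7° = 37.3° to the horizontal. Measuring y along the incline from the free-surface line, vertical depth h = y·sinθ with sinθ = 0.605988.
The centroid is at the centre, 0.65 m below the top of the plate, so y_c = 3.2 + 0.65 = 3.85 m and h_c = 3.85 × 0.605988 = 2.33305 m.
A = π(0.65)² = 1.32732 m².
Resultant F = γ·h_c·A = 10.05525 × 2.33305 × 1.32732 = 31.1381 kN.
I_c = πr⁴/4 = π × 0.65⁴/4 = 0.140198 m⁴.
Centre of pressure: y_p = y_c + I_c/(y_c·A) = 3.85 + 0.140198/(3.85 × 1.32732) = 3.85 + 0.027435 = 3.87744 m along the plane.

y_p = 3.877 m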